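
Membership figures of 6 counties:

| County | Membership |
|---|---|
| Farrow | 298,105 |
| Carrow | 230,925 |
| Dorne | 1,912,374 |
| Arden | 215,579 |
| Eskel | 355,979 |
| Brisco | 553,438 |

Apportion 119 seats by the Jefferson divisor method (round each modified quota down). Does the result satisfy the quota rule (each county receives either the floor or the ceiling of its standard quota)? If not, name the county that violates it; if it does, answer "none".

Dorne

Standard quotas: Farrow 9.947, Carrow 7.705, Dorne 63.810, Arden 7.193, Eskel 11.878, Brisco 18.467.
Jefferson allocation: Farrow 10, Carrow 7, Dorne 65, Arden 7, Eskel 12, Brisco 18.
Dorne has quota 63.810 (lower 63, upper 64) but receives 65 — outside the quota interval.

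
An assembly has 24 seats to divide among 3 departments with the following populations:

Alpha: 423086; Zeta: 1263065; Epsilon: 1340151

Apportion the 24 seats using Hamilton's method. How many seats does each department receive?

Standard divisor: 3026302 ÷ 24 ≈ 126095.917.
Standard quotas: Alpha 3.3553, Zeta 10.0167, Epsilon 10.6280.
Lower quotas: Alpha 3, Zeta 10, Epsilon 10 (sum 23, leaving 1 seat).
Remainders in descending order: Epsilon 0.6280, Alpha 0.3553, Zeta 0.0167.
Largest remainder: Epsilon receives the extra seat.

Alpha 3, Zeta 10, Epsilon 11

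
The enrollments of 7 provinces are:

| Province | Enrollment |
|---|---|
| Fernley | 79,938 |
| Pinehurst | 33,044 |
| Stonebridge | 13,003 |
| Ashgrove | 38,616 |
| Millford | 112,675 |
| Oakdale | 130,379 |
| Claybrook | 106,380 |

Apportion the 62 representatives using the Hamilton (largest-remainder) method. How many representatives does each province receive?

The standard divisor is 514035/62 ≈ 8290.887.
Standard quotas: Fernley 9.6417, Pinehurst 3.9856, Stonebridge 1.5683, Ashgrove 4.6576, Millford 13.5902, Oakdale 15.7256, Claybrook 12.8310.
Lower quotas: Fernley 9, Pinehurst 3, Stonebridge 1, Ashgrove 4, Millford 13, Oakdale 15, Claybrook 12 (sum 57, leaving 5 seats).
Remainders in descending order: Pinehurst 0.9856, Claybrook 0.8310, Oakdale 0.7256, Ashgrove 0.6576, Fernley 0.6417, Millford 0.5902, Stonebridge 0.5683.
Largest remainders: Pinehurst, Claybrook, Oakdale, Ashgrove, Fernley receive the extra seats.

Fernley 10, Pinehurst 4, Stonebridge 1, Ashgrove 5, Millford 13, Oakdale 16, Claybrook 13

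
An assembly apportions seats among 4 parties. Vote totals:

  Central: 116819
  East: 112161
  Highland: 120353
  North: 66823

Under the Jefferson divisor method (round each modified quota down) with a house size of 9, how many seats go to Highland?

Standard divisor 416156/9 ≈ 46239.556; standard quotas: Central 2.526, East 2.426, Highland 2.603, North 1.445.
Rounding down gives 2, 2, 2, 1 = 7 seats, so the divisor must be adjusted.
With modified divisor 38200: modified quotas Central 3.058, East 2.936, Highland 3.151, North 1.749.
Rounding down: Central 3, East 2, Highland 3, North 1 (total 9).
Highland receives 3.

3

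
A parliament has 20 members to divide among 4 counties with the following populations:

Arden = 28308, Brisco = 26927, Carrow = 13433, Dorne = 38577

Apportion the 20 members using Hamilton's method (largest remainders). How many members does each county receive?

Total 107245; standard divisor 107245/20 ≈ 5362.25.
Standard quotas: Arden 5.2791, Brisco 5.0216, Carrow 2.5051, Dorne 7.1942.
Lower quotas: Arden 5, Brisco 5, Carrow 2, Dorne 7 (sum 19, leaving 1 seat).
Remainders in descending order: Carrow 0.5051, Arden 0.2791, Dorne 0.1942, Brisco 0.0216.
The surplus seat goes to Carrow.

Arden=5; Brisco=5; Carrow=3; Dorne=7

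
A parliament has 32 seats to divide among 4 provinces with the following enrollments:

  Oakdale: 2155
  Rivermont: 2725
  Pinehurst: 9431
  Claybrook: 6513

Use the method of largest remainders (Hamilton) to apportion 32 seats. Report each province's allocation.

Total 20824; standard divisor 20824/32 ≈ 650.75.
Standard quotas: Oakdale 3.3116, Rivermont 4.1875, Pinehurst 14.4925, Claybrook 10.0085.
Lower quotas: Oakdale 3, Rivermont 4, Pinehurst 14, Claybrook 10 (sum 31, leaving 1 seat).
Remainders in descending order: Pinehurst 0.4925, Oakdale 0.3116, Rivermont 0.1875, Claybrook 0.0085.
Largest remainder: Pinehurst receives the extra seat.

Oakdale 3; Rivermont 4; Pinehurst 15; Claybrook 10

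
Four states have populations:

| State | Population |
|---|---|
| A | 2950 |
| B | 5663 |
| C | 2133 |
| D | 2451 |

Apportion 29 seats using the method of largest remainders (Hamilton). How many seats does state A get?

Total 13197; standard divisor 13197/29 ≈ 455.069.
Standard quotas: A 6.4825, B 12.4443, C 4.6872, D 5.3860.
Lower quotas: A 6, B 12, C 4, D 5 (sum 27, leaving 2 seats).
Remainders in descending order: C 0.6872, A 0.4825, B 0.4443, D 0.3860.
The surplus seats go to C, A.
A receives 7.

7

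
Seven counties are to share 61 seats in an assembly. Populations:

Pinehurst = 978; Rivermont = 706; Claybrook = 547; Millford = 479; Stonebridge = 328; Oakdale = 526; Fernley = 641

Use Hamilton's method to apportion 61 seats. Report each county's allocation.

The standard divisor is 4205/61 ≈ 68.934.
Standard quotas: Pinehurst 14.187, Rivermont 10.242, Claybrook 7.935, Millford 6.949, Stonebridge 4.758, Oakdale 7.630, Fernley 9.299.
Lower quotas: Pinehurst 14, Rivermont 10, Claybrook 7, Millford 6, Stonebridge 4, Oakdale 7, Fernley 9 (sum 57, leaving 4 seats).
Remainders in descending order: Millford 0.949, Claybrook 0.935, Stonebridge 0.758, Oakdale 0.630, Fernley 0.299, Rivermont 0.242, Pinehurst 0.187.
The surplus seats go to Millford, Claybrook, Stonebridge, Oakdale.

Pinehurst: 14; Rivermont: 10; Claybrook: 8; Millford: 7; Stonebridge: 5; Oakdale: 8; Fernley: 9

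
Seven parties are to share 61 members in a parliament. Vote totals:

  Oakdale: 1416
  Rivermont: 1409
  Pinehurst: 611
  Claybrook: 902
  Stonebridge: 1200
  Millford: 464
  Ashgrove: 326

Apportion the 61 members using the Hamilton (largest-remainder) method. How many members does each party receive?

The standard divisor is 6328/61 ≈ 103.738.
Standard quotas: Oakdale 13.650, Rivermont 13.582, Pinehurst 5.890, Claybrook 8.695, Stonebridge 11.568, Millford 4.473, Ashgrove 3.143.
Lower quotas: Oakdale 13, Rivermont 13, Pinehurst 5, Claybrook 8, Stonebridge 11, Millford 4, Ashgrove 3 (sum 57, leaving 4 seats).
Remainders in descending order: Pinehurst 0.890, Claybrook 0.695, Oakdale 0.650, Rivermont 0.582, Stonebridge 0.568, Millford 0.473, Ashgrove 0.143.
The surplus seats go to Pinehurst, Claybrook, Oakdale, Rivermont.

Oakdale 14, Rivermont 14, Pinehurst 6, Claybrook 9, Stonebridge 11, Millford 4, Ashgrove 3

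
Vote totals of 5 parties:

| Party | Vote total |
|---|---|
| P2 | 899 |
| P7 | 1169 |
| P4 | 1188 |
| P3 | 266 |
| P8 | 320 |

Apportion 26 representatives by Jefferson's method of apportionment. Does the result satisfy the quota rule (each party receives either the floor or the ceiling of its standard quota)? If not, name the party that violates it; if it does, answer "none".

none

Standard quotas: P2 6.084, P7 7.911, P4 8.040, P3 1.800, P8 2.166.
Jefferson allocation: P2 6, P7 8, P4 8, P3 2, P8 2.
Every allocation lies between the lower and upper quota.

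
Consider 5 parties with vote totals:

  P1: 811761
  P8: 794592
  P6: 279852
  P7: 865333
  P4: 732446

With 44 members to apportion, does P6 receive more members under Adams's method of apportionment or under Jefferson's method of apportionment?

Adams: P1 10, P8 10, P6 4, P7 11, P4 9.
Jefferson: P1 11, P8 10, P6 3, P7 11, P4 9.
P6 gets 4 under Adams and 3 under Jefferson.

Adams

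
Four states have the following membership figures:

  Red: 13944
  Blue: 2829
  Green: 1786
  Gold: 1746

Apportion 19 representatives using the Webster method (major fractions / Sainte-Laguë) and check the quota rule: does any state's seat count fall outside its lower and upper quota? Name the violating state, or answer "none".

Standard quotas: Red 13.048, Blue 2.647, Green 1.671, Gold 1.634.
Webster allocation: Red 12, Blue 3, Green 2, Gold 2.
Red has quota 13.048 (lower 13, upper 14) but receives 12 — outside the quota interval.

Red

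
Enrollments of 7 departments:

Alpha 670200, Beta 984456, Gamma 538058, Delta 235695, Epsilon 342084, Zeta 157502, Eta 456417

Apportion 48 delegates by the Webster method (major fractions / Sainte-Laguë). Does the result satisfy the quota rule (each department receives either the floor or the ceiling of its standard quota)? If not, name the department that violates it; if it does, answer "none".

Standard quotas: Alpha 9.505, Beta 13.962, Gamma 7.631, Delta 3.343, Epsilon 4.852, Zeta 2.234, Eta 6.473.
Webster allocation: Alpha 10, Beta 14, Gamma 8, Delta 3, Epsilon 5, Zeta 2, Eta 6.
Every allocation lies between the lower and upper quota.

none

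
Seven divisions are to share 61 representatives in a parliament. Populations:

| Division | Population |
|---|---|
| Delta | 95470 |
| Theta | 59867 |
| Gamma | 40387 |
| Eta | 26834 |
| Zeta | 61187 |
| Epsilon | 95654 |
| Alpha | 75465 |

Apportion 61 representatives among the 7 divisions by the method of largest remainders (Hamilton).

Total 454864; standard divisor 454864/61 ≈ 7456.787.
Standard quotas: Delta 12.8031, Theta 8.0285, Gamma 5.4161, Eta 3.5986, Zeta 8.2055, Epsilon 12.8278, Alpha 10.1203.
Lower quotas: Delta 12, Theta 8, Gamma 5, Eta 3, Zeta 8, Epsilon 12, Alpha 10 (sum 58, leaving 3 seats).
Remainders in descending order: Epsilon 0.8278, Delta 0.8031, Eta 0.5986, Gamma 0.4161, Zeta 0.2055, Alpha 0.1203, Theta 0.0285.
The surplus seats go to Epsilon, Delta, Eta.

Delta: 13, Theta: 8, Gamma: 5, Eta: 4, Zeta: 8, Epsilon: 13, Alpha: 10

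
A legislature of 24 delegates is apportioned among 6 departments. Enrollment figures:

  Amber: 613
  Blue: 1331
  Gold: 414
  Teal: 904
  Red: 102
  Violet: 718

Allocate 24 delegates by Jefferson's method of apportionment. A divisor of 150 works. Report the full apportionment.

With modified divisor 150: modified quotas Amber 4.087, Blue 8.873, Gold 2.760, Teal 6.027, Red 0.680, Violet 4.787.
Rounding down: Amber 4, Blue 8, Gold 2, Teal 6, Red 0, Violet 4 (total 24).

Amber 4; Blue 8; Gold 2; Teal 6; Red 0; Violet 4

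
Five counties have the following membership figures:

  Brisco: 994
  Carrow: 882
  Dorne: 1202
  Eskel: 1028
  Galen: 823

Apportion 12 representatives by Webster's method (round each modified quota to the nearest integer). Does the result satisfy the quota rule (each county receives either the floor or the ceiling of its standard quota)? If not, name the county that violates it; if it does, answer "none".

none

Standard quotas: Brisco 2.420, Carrow 2.147, Dorne 2.926, Eskel 2.503, Galen 2.004.
Webster allocation: Brisco 2, Carrow 2, Dorne 3, Eskel 3, Galen 2.
Every allocation lies between the lower and upper quota.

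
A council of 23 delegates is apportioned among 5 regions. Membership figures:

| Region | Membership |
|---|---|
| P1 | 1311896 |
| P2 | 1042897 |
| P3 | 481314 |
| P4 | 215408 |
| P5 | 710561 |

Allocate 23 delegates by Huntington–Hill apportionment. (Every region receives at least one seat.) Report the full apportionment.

With divisor 159904: modified quotas P1 8.204, P2 6.522, P3 3.010, P4 1.347, P5 4.444.
Geometric-mean thresholds: P1 √(8·9)=8.485, P2 √(6·7)=6.481, P3 √(3·4)=3.464, P4 √(1·2)=1.414, P5 √(4·5)=4.472.
Each quota rounded against its threshold gives P1 8, P2 7, P3 3, P4 1, P5 4 (total 23).

P1=8, P2=7, P3=3, P4=1, P5=4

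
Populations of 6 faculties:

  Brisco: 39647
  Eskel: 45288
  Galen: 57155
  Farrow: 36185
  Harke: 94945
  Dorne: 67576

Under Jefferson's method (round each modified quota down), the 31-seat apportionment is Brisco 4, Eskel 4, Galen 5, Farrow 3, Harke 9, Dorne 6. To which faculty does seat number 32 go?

Priority for the next seat is population ÷ (current seats + 1).
Priorities: Brisco 7929.400, Eskel 9057.600, Galen 9525.833, Farrow 9046.250, Harke 9494.500, Dorne 9653.714.
Highest priority: Dorne.

Dorne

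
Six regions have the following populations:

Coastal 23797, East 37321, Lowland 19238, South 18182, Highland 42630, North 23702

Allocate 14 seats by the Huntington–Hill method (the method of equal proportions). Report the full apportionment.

Coastal=2, East=3, Lowland=2, South=2, Highland=3, North=2

With divisor 12581: modified quotas Coastal 1.892, East 2.966, Lowland 1.529, South 1.445, Highland 3.388, North 1.884.
Geometric-mean thresholds: Coastal √(1·2)=1.414, East √(2·3)=2.449, Lowland √(1·2)=1.414, South √(1·2)=1.414, Highland √(3·4)=3.464, North √(1·2)=1.414.
Each quota rounded against its threshold gives Coastal 2, East 3, Lowland 2, South 2, Highland 3, North 2 (total 14).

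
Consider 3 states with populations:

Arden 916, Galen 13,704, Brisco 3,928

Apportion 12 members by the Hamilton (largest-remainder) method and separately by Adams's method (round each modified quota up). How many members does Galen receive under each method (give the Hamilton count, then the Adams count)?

9 and 8

Hamilton: Arden 1, Galen 9, Brisco 2.
Adams: Arden 1, Galen 8, Brisco 3.
Galen gets 9 under Hamilton and 8 under Adams.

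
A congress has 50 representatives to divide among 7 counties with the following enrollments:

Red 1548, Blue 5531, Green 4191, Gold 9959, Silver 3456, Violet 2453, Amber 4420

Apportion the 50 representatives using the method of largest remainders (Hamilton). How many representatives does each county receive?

Red=2, Blue=9, Green=7, Gold=16, Silver=5, Violet=4, Amber=7

Total 31558; standard divisor 31558/50 ≈ 631.16.
Standard quotas: Red 2.4526, Blue 8.7632, Green 6.6402, Gold 15.7789, Silver 5.4756, Violet 3.8865, Amber 7.0030.
Lower quotas: Red 2, Blue 8, Green 6, Gold 15, Silver 5, Violet 3, Amber 7 (sum 46, leaving 4 seats).
Remainders in descending order: Violet 0.8865, Gold 0.7789, Blue 0.7632, Green 0.6402, Silver 0.4756, Red 0.4526, Amber 0.0030.
Largest remainders: Violet, Gold, Blue, Green receive the extra seats.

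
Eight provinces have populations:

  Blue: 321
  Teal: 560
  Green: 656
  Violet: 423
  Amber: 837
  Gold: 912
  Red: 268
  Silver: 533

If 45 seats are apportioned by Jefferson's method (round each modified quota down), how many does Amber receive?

Standard divisor 4510/45 ≈ 100.222; standard quotas: Blue 3.203, Teal 5.588, Green 6.545, Violet 4.221, Amber 8.351, Gold 9.100, Red 2.674, Silver 5.318.
Rounding down gives 3, 5, 6, 4, 8, 9, 2, 5 = 42 seats, so the divisor must be adjusted.
With modified divisor 92: modified quotas Blue 3.489, Teal 6.087, Green 7.130, Violet 4.598, Amber 9.098, Gold 9.913, Red 2.913, Silver 5.793.
Rounding down: Blue 3, Teal 6, Green 7, Violet 4, Amber 9, Gold 9, Red 2, Silver 5 (total 45).
Amber receives 9.

9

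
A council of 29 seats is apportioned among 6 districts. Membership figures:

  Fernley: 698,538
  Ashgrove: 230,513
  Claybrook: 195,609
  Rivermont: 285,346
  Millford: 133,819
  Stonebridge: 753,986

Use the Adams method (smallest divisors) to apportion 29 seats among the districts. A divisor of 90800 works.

With modified divisor 90800: modified quotas Fernley 7.693, Ashgrove 2.539, Claybrook 2.154, Rivermont 3.143, Millford 1.474, Stonebridge 8.304.
Rounding up: Fernley 8, Ashgrove 3, Claybrook 3, Rivermont 4, Millford 2, Stonebridge 9 (total 29).

Fernley 8; Ashgrove 3; Claybrook 3; Rivermont 4; Millford 2; Stonebridge 9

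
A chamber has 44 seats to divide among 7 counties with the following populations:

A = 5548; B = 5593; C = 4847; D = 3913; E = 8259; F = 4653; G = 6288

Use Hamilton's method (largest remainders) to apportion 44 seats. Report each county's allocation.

The standard divisor is 39101/44 ≈ 888.659.
Standard quotas: A 6.2431, B 6.2938, C 5.4543, D 4.4033, E 9.2938, F 5.2360, G 7.0758.
Lower quotas: A 6, B 6, C 5, D 4, E 9, F 5, G 7 (sum 42, leaving 2 seats).
Remainders in descending order: C 0.4543, D 0.4033, E 0.2938, B 0.2938, A 0.2431, F 0.2360, G 0.0758.
The surplus seats go to C, D.

A 6; B 6; C 6; D 5; E 9; F 5; G 7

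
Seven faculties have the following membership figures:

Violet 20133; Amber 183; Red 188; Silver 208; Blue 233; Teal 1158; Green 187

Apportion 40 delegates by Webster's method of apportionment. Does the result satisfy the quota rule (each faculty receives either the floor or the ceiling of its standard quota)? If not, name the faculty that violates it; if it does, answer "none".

Violet

Standard quotas: Violet 36.129, Amber 0.328, Red 0.337, Silver 0.373, Blue 0.418, Teal 2.078, Green 0.336.
Webster allocation: Violet 38, Amber 0, Red 0, Silver 0, Blue 0, Teal 2, Green 0.
Violet has quota 36.129 (lower 36, upper 37) but receives 38 — outside the quota interval.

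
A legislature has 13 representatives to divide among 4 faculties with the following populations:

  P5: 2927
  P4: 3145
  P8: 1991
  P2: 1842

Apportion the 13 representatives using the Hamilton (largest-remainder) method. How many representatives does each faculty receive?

P5=4, P4=4, P8=3, P2=2

Standard divisor: 9905 ÷ 13 ≈ 761.923.
Standard quotas: P5 3.842, P4 4.128, P8 2.613, P2 2.418.
Lower quotas: P5 3, P4 4, P8 2, P2 2 (sum 11, leaving 2 seats).
Remainders in descending order: P5 0.842, P8 0.613, P2 0.418, P4 0.128.
Largest remainders: P5, P8 receive the extra seats.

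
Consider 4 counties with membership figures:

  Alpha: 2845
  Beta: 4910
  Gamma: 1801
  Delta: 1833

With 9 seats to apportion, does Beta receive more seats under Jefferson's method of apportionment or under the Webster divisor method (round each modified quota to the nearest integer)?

Jefferson

Jefferson: Alpha 2, Beta 5, Gamma 1, Delta 1.
Webster: Alpha 2, Beta 4, Gamma 1, Delta 2.
Beta gets 5 under Jefferson and 4 under Webster.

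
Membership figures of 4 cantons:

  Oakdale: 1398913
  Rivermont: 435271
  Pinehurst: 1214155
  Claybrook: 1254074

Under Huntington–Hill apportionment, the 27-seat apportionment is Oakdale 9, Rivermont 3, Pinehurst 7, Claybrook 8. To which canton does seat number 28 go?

Priority for the next seat is population ÷ (√(s·(s+1))).
Priorities: Oakdale 147458.378, Rivermont 125651.915, Pinehurst 162248.287, Claybrook 147794.038.
Highest priority: Pinehurst.

Pinehurst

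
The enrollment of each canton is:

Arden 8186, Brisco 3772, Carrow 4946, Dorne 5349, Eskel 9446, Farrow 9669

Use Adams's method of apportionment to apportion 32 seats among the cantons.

Arden: 6; Brisco: 3; Carrow: 4; Dorne: 4; Eskel: 7; Farrow: 8

Standard divisor 41368/32 ≈ 1292.75; standard quotas: Arden 6.332, Brisco 2.918, Carrow 3.826, Dorne 4.138, Eskel 7.307, Farrow 7.479.
Rounding up gives 7, 3, 4, 5, 8, 8 = 35 seats, so the divisor must be adjusted.
With modified divisor 1370: modified quotas Arden 5.975, Brisco 2.753, Carrow 3.610, Dorne 3.904, Eskel 6.895, Farrow 7.058.
Rounding up: Arden 6, Brisco 3, Carrow 4, Dorne 4, Eskel 7, Farrow 8 (total 32).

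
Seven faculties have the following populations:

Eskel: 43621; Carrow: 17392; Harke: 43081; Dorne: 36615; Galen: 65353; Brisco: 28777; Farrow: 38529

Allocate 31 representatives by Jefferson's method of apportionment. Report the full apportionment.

Standard divisor 273368/31 ≈ 8818.323; standard quotas: Eskel 4.947, Carrow 1.972, Harke 4.885, Dorne 4.152, Galen 7.411, Brisco 3.263, Farrow 4.369.
Rounding down gives 4, 1, 4, 4, 7, 3, 4 = 27 seats, so the divisor must be adjusted.
With modified divisor 7900: modified quotas Eskel 5.522, Carrow 2.202, Harke 5.453, Dorne 4.635, Galen 8.273, Brisco 3.643, Farrow 4.877.
Rounding down: Eskel 5, Carrow 2, Harke 5, Dorne 4, Galen 8, Brisco 3, Farrow 4 (total 31).

Eskel 5, Carrow 2, Harke 5, Dorne 4, Galen 8, Brisco 3, Farrow 4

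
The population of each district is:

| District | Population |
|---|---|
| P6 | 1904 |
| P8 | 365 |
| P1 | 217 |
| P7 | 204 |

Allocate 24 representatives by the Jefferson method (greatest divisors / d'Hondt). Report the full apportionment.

P6 18; P8 3; P1 2; P7 1

Standard divisor 2690/24 ≈ 112.083; standard quotas: P6 16.987, P8 3.257, P1 1.936, P7 1.820.
Rounding down gives 16, 3, 1, 1 = 21 seats, so the divisor must be adjusted.
With modified divisor 104: modified quotas P6 18.308, P8 3.510, P1 2.087, P7 1.962.
Rounding down: P6 18, P8 3, P1 2, P7 1 (total 24).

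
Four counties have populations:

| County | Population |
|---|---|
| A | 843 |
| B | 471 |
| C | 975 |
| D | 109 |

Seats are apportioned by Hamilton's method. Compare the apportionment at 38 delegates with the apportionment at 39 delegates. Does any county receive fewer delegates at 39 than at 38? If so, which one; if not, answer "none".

B

At 38 seats: A 13, B 8, C 15, D 2.
At 39 seats: A 14, B 7, C 16, D 2.
B drops from 8 to 7.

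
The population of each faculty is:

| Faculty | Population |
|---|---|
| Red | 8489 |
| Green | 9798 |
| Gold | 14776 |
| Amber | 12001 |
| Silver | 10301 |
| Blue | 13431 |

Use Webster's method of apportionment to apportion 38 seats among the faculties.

Standard divisor 68796/38 ≈ 1810.421; standard quotas: Red 4.689, Green 5.412, Gold 8.162, Amber 6.629, Silver 5.690, Blue 7.419.
Rounding to the nearest integer gives Red 5, Green 5, Gold 8, Amber 7, Silver 6, Blue 7 — total 38, matching the house size, so no adjustment is needed.

Red=5; Green=5; Gold=8; Amber=7; Silver=6; Blue=7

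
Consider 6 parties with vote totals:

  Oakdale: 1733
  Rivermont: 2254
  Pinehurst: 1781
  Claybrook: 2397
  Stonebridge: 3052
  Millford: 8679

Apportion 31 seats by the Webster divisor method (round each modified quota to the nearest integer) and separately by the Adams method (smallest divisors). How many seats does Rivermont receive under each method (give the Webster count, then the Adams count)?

Webster: Oakdale 3, Rivermont 3, Pinehurst 3, Claybrook 4, Stonebridge 5, Millford 13.
Adams: Oakdale 3, Rivermont 4, Pinehurst 3, Claybrook 4, Stonebridge 5, Millford 12.
Rivermont gets 3 under Webster and 4 under Adams.

3 and 4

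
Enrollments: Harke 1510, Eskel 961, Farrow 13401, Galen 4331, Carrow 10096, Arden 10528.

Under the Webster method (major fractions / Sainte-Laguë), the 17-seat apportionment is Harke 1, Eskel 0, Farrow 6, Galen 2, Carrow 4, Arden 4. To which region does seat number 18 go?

Priority for the next seat is population ÷ (current seats + 0.5).
Priorities: Harke 1006.667, Eskel 1922.000, Farrow 2061.692, Galen 1732.400, Carrow 2243.556, Arden 2339.556.
Highest priority: Arden.

Arden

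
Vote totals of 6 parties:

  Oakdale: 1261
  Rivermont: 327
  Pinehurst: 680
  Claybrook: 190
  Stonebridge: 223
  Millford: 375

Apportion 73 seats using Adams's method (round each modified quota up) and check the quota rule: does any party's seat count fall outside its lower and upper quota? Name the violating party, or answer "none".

Oakdale

Standard quotas: Oakdale 30.122, Rivermont 7.811, Pinehurst 16.243, Claybrook 4.539, Stonebridge 5.327, Millford 8.958.
Adams allocation: Oakdale 29, Rivermont 8, Pinehurst 16, Claybrook 5, Stonebridge 6, Millford 9.
Oakdale has quota 30.122 (lower 30, upper 31) but receives 29 — outside the quota interval.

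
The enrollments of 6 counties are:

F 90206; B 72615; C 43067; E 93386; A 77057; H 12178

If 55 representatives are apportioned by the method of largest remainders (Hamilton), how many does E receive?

13

Standard divisor: 388509 ÷ 55 ≈ 7063.8.
Standard quotas: F 12.7702, B 10.2799, C 6.0969, E 13.2204, A 10.9087, H 1.7240.
Lower quotas: F 12, B 10, C 6, E 13, A 10, H 1 (sum 52, leaving 3 seats).
Remainders in descending order: A 0.9087, F 0.7702, H 0.7240, B 0.2799, E 0.2204, C 0.0969.
The surplus seats go to A, F, H.
E receives 13.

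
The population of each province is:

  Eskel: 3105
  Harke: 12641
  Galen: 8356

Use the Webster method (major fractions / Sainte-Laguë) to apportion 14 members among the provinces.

Standard divisor 24102/14 ≈ 1721.571; standard quotas: Eskel 1.804, Harke 7.343, Galen 4.854.
Rounding to the nearest integer gives Eskel 2, Harke 7, Galen 5 — total 14, matching the house size, so no adjustment is needed.

Eskel=2, Harke=7, Galen=5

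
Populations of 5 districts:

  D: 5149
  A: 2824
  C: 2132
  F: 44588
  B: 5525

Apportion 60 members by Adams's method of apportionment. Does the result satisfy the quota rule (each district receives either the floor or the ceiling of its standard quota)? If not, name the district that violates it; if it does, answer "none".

F

Standard quotas: D 5.130, A 2.814, C 2.124, F 44.427, B 5.505.
Adams allocation: D 5, A 3, C 3, F 43, B 6.
F has quota 44.427 (lower 44, upper 45) but receives 43 — outside the quota interval.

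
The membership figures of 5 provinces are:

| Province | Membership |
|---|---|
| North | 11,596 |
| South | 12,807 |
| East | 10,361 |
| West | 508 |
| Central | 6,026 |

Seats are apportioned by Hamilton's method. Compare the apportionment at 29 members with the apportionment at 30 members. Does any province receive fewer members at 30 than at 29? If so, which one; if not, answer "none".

West

At 29 seats: North 8, South 9, East 7, West 1, Central 4.
At 30 seats: North 9, South 9, East 8, West 0, Central 4.
West drops from 1 to 0.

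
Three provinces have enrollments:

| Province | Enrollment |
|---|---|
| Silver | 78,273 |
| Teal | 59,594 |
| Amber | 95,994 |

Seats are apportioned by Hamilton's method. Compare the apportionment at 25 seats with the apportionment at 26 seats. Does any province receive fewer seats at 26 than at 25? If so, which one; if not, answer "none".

At 25 seats: Silver 8, Teal 7, Amber 10.
At 26 seats: Silver 9, Teal 6, Amber 11.
Teal drops from 7 to 6.

Teal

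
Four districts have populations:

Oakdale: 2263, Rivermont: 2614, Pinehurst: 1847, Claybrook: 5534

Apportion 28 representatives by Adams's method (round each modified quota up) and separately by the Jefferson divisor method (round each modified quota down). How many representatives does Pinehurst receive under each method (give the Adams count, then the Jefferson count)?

Adams: Oakdale 5, Rivermont 6, Pinehurst 5, Claybrook 12.
Jefferson: Oakdale 5, Rivermont 6, Pinehurst 4, Claybrook 13.
Pinehurst gets 5 under Adams and 4 under Jefferson.

5 and 4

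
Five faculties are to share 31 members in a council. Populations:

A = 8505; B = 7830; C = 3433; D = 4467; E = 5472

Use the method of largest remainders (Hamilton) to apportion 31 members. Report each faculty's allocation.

Standard divisor: 29707 ÷ 31 ≈ 958.29.
Standard quotas: A 8.8752, B 8.1708, C 3.5824, D 4.6614, E 5.7102.
Lower quotas: A 8, B 8, C 3, D 4, E 5 (sum 28, leaving 3 seats).
Remainders in descending order: A 0.8752, E 0.7102, D 0.6614, C 0.5824, B 0.1708.
Largest remainders: A, E, D receive the extra seats.

A 9, B 8, C 3, D 5, E 6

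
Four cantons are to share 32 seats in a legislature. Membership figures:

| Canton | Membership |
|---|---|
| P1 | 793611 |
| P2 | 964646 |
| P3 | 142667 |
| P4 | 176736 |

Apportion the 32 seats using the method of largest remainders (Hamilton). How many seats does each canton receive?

P1 12; P2 15; P3 2; P4 3

Standard divisor: 2077660 ÷ 32 ≈ 64926.875.
Standard quotas: P1 12.2232, P2 14.8574, P3 2.1973, P4 2.7221.
Lower quotas: P1 12, P2 14, P3 2, P4 2 (sum 30, leaving 2 seats).
Remainders in descending order: P2 0.8574, P4 0.7221, P1 0.2232, P3 0.1973.
Largest remainders: P2, P4 receive the extra seats.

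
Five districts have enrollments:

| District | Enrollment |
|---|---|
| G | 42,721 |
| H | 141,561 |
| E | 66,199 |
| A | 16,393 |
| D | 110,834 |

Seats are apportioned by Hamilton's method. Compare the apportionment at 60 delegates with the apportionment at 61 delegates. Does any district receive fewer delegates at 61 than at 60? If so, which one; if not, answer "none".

A

At 60 seats: G 7, H 22, E 10, A 3, D 18.
At 61 seats: G 7, H 23, E 11, A 2, D 18.
A drops from 3 to 2.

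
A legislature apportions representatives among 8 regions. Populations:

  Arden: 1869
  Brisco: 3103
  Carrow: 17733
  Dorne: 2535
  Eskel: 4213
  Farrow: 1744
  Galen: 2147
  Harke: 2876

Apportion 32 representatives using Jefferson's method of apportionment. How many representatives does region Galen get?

2

Standard divisor 36220/32 ≈ 1131.875; standard quotas: Arden 1.651, Brisco 2.741, Carrow 15.667, Dorne 2.240, Eskel 3.722, Farrow 1.541, Galen 1.897, Harke 2.541.
Rounding down gives 1, 2, 15, 2, 3, 1, 1, 2 = 27 seats, so the divisor must be adjusted.
With modified divisor 1000: modified quotas Arden 1.869, Brisco 3.103, Carrow 17.733, Dorne 2.535, Eskel 4.213, Farrow 1.744, Galen 2.147, Harke 2.876.
Rounding down: Arden 1, Brisco 3, Carrow 17, Dorne 2, Eskel 4, Farrow 1, Galen 2, Harke 2 (total 32).
Galen receives 2.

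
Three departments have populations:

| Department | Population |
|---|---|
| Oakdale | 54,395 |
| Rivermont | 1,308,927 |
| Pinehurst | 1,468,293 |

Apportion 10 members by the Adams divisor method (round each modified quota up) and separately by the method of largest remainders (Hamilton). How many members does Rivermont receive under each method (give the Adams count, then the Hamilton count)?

4 and 5

Adams: Oakdale 1, Rivermont 4, Pinehurst 5.
Hamilton: Oakdale 0, Rivermont 5, Pinehurst 5.
Rivermont gets 4 under Adams and 5 under Hamilton.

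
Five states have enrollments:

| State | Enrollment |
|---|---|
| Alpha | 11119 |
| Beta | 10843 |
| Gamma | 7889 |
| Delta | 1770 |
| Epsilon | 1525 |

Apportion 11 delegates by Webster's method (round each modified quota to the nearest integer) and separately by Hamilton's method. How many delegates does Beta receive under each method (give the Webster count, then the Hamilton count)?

3 and 4

Webster: Alpha 4, Beta 3, Gamma 3, Delta 1, Epsilon 0.
Hamilton: Alpha 4, Beta 4, Gamma 3, Delta 0, Epsilon 0.
Beta gets 3 under Webster and 4 under Hamilton.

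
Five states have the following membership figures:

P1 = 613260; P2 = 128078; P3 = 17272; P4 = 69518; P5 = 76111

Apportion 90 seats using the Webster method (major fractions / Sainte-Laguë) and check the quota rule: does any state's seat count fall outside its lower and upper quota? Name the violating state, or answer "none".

P1

Standard quotas: P1 61.039, P2 12.748, P3 1.719, P4 6.919, P5 7.575.
Webster allocation: P1 60, P2 13, P3 2, P4 7, P5 8.
P1 has quota 61.039 (lower 61, upper 62) but receives 60 — outside the quota interval.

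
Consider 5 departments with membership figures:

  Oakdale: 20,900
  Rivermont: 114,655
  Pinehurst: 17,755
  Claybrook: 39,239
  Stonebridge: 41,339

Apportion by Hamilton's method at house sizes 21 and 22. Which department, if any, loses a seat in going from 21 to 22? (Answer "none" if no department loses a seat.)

At 21 seats: Oakdale 2, Rivermont 10, Pinehurst 2, Claybrook 3, Stonebridge 4.
At 22 seats: Oakdale 2, Rivermont 11, Pinehurst 1, Claybrook 4, Stonebridge 4.
Pinehurst drops from 2 to 1.

Pinehurst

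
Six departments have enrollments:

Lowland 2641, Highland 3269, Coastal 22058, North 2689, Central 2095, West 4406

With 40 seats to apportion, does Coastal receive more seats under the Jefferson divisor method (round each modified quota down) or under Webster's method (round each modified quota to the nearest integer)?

Jefferson: Lowland 2, Highland 3, Coastal 25, North 3, Central 2, West 5.
Webster: Lowland 3, Highland 3, Coastal 24, North 3, Central 2, West 5.
Coastal gets 25 under Jefferson and 24 under Webster.

Jefferson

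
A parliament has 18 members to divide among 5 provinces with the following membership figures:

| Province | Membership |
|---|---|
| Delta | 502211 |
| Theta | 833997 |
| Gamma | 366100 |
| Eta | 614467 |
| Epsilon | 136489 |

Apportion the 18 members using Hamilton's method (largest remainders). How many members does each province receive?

Delta 4; Theta 6; Gamma 3; Eta 4; Epsilon 1

Standard divisor: 2453264 ÷ 18 ≈ 136292.444.
Standard quotas: Delta 3.6848, Theta 6.1192, Gamma 2.6861, Eta 4.5084, Epsilon 1.0014.
Lower quotas: Delta 3, Theta 6, Gamma 2, Eta 4, Epsilon 1 (sum 16, leaving 2 seats).
Remainders in descending order: Gamma 0.6861, Delta 0.6848, Eta 0.5084, Theta 0.1192, Epsilon 0.0014.
Largest remainders: Gamma, Delta receive the extra seats.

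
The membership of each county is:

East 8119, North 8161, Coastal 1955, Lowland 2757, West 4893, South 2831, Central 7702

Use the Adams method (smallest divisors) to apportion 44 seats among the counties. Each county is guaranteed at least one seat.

Standard divisor 36418/44 ≈ 827.682; standard quotas: East 9.809, North 9.860, Coastal 2.362, Lowland 3.331, West 5.912, South 3.420, Central 9.306.
Rounding up gives 10, 10, 3, 4, 6, 4, 10 = 47 seats, so the divisor must be adjusted.
With modified divisor 910: modified quotas East 8.922, North 8.968, Coastal 2.148, Lowland 3.030, West 5.377, South 3.111, Central 8.464.
Rounding up: East 9, North 9, Coastal 3, Lowland 4, West 6, South 4, Central 9 (total 44).

East: 9; North: 9; Coastal: 3; Lowland: 4; West: 6; South: 4; Central: 9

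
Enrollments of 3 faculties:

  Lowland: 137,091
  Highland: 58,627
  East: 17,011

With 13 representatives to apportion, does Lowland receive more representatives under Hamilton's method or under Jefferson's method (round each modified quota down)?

Hamilton: Lowland 8, Highland 4, East 1.
Jefferson: Lowland 9, Highland 3, East 1.
Lowland gets 8 under Hamilton and 9 under Jefferson.

Jefferson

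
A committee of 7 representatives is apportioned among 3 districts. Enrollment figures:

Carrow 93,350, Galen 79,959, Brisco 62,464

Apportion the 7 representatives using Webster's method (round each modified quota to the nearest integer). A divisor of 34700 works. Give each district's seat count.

With modified divisor 34700: modified quotas Carrow 2.690, Galen 2.304, Brisco 1.800.
Rounding to the nearest integer: Carrow 3, Galen 2, Brisco 2 (total 7).

Carrow=3, Galen=2, Brisco=2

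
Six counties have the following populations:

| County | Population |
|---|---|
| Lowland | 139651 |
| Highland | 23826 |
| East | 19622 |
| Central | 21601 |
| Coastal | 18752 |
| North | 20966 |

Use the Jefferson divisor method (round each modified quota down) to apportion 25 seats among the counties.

Lowland 15, Highland 2, East 2, Central 2, Coastal 2, North 2

Standard divisor 244418/25 ≈ 9776.72; standard quotas: Lowland 14.284, Highland 2.437, East 2.007, Central 2.209, Coastal 1.918, North 2.144.
Rounding down gives 14, 2, 2, 2, 1, 2 = 23 seats, so the divisor must be adjusted.
With modified divisor 9000: modified quotas Lowland 15.517, Highland 2.647, East 2.180, Central 2.400, Coastal 2.084, North 2.330.
Rounding down: Lowland 15, Highland 2, East 2, Central 2, Coastal 2, North 2 (total 25).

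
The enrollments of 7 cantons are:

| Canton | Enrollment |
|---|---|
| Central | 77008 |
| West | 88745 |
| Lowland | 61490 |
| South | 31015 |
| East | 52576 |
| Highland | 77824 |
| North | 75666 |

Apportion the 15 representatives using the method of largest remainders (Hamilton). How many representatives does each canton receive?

Central 2, West 3, Lowland 2, South 1, East 2, Highland 3, North 2

Total 464324; standard divisor 464324/15 ≈ 30954.933.
Standard quotas: Central 2.4877, West 2.8669, Lowland 1.9864, South 1.0019, East 1.6985, Highland 2.5141, North 2.4444.
Lower quotas: Central 2, West 2, Lowland 1, South 1, East 1, Highland 2, North 2 (sum 11, leaving 4 seats).
Remainders in descending order: Lowland 0.9864, West 0.8669, East 0.6985, Highland 0.5141, Central 0.4877, North 0.4444, South 0.0019.
Largest remainders: Lowland, West, East, Highland receive the extra seats.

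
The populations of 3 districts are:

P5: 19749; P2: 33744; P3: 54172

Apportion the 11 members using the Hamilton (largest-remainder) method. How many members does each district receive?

P5: 2, P2: 3, P3: 6

Standard divisor: 107665 ÷ 11 ≈ 9787.727.
Standard quotas: P5 2.0177, P2 3.4476, P3 5.5347.
Lower quotas: P5 2, P2 3, P3 5 (sum 10, leaving 1 seat).
Remainders in descending order: P3 0.5347, P2 0.4476, P5 0.0177.
The surplus seat goes to P3.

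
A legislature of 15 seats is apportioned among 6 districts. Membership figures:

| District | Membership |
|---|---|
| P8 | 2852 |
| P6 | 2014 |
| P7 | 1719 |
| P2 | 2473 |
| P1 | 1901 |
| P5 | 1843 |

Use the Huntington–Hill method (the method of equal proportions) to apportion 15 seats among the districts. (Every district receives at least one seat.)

P8=4; P6=2; P7=2; P2=3; P1=2; P5=2

With divisor 823: modified quotas P8 3.465, P6 2.447, P7 2.089, P2 3.005, P1 2.310, P5 2.239.
Geometric-mean thresholds: P8 √(3·4)=3.464, P6 √(2·3)=2.449, P7 √(2·3)=2.449, P2 √(3·4)=3.464, P1 √(2·3)=2.449, P5 √(2·3)=2.449.
Each quota rounded against its threshold gives P8 4, P6 2, P7 2, P2 3, P1 2, P5 2 (total 15).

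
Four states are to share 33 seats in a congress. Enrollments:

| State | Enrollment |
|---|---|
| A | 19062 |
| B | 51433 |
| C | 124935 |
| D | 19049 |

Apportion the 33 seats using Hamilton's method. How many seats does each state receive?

Total 214479; standard divisor 214479/33 ≈ 6499.364.
Standard quotas: A 2.9329, B 7.9135, C 19.2227, D 2.9309.
Lower quotas: A 2, B 7, C 19, D 2 (sum 30, leaving 3 seats).
Remainders in descending order: A 0.9329, D 0.9309, B 0.9135, C 0.2227.
The surplus seats go to A, D, B.

A: 3, B: 8, C: 19, D: 3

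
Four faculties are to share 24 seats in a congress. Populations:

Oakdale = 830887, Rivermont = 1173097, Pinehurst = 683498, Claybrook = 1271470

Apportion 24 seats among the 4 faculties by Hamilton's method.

The standard divisor is 3958952/24 ≈ 164956.333.
Standard quotas: Oakdale 5.0370, Rivermont 7.1116, Pinehurst 4.1435, Claybrook 7.7079.
Lower quotas: Oakdale 5, Rivermont 7, Pinehurst 4, Claybrook 7 (sum 23, leaving 1 seat).
Remainders in descending order: Claybrook 0.7079, Pinehurst 0.1435, Rivermont 0.1116, Oakdale 0.0370.
The surplus seat goes to Claybrook.

Oakdale=5, Rivermont=7, Pinehurst=4, Claybrook=8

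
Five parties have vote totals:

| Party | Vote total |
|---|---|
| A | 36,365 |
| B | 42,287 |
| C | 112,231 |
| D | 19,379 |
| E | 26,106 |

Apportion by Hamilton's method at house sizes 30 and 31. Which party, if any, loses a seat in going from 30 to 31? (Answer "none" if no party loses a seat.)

D

At 30 seats: A 5, B 5, C 14, D 3, E 3.
At 31 seats: A 5, B 6, C 15, D 2, E 3.
D drops from 3 to 2.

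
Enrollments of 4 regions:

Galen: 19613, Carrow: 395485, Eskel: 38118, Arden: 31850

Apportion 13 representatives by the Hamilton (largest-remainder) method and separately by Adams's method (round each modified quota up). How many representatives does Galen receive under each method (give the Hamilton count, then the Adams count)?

Hamilton: Galen 0, Carrow 11, Eskel 1, Arden 1.
Adams: Galen 1, Carrow 10, Eskel 1, Arden 1.
Galen gets 0 under Hamilton and 1 under Adams.

0 and 1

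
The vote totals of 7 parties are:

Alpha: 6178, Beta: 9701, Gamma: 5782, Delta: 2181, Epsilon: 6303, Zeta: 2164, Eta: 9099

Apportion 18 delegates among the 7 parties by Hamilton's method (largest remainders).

The standard divisor is 41408/18 ≈ 2300.444.
Standard quotas: Alpha 2.6856, Beta 4.2170, Gamma 2.5134, Delta 0.9481, Epsilon 2.7399, Zeta 0.9407, Eta 3.9553.
Lower quotas: Alpha 2, Beta 4, Gamma 2, Delta 0, Epsilon 2, Zeta 0, Eta 3 (sum 13, leaving 5 seats).
Remainders in descending order: Eta 0.9553, Delta 0.9481, Zeta 0.9407, Epsilon 0.7399, Alpha 0.6856, Gamma 0.5134, Beta 0.2170.
The surplus seats go to Eta, Delta, Zeta, Epsilon, Alpha.

Alpha: 3, Beta: 4, Gamma: 2, Delta: 1, Epsilon: 3, Zeta: 1, Eta: 4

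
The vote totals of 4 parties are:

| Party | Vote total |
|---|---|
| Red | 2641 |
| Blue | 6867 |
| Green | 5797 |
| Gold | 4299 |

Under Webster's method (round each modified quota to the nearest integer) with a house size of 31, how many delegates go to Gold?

7

Standard divisor 19604/31 ≈ 632.387; standard quotas: Red 4.176, Blue 10.859, Green 9.167, Gold 6.798.
Rounding to the nearest integer gives Red 4, Blue 11, Green 9, Gold 7 — total 31, matching the house size, so no adjustment is needed.
Gold receives 7.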